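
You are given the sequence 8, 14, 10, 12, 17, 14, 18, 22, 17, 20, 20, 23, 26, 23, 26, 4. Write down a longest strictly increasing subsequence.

Patience tails give the LIS length; then backtrack through the dp parents:
8 → extends → [8]
14 → extends → [8, 14]
10 → replaces 14 → [8, 10]
12 → extends → [8, 10, 12]
17 → extends → [8, 10, 12, 17]
14 → replaces 17 → [8, 10, 12, 14]
18 → extends → [8, 10, 12, 14, 18]
22 → extends → [8, 10, 12, 14, 18, 22]
17 → replaces 18 → [8, 10, 12, 14, 17, 22]
20 → replaces 22 → [8, 10, 12, 14, 17, 20]
20 → already a tail → [8, 10, 12, 14, 17, 20]
23 → extends → [8, 10, 12, 14, 17, 20, 23]
26 → extends → [8, 10, 12, 14, 17, 20, 23, 26]
23 → already a tail → [8, 10, 12, 14, 17, 20, 23, 26]
26 → already a tail → [8, 10, 12, 14, 17, 20, 23, 26]
4 → replaces 8 → [4, 10, 12, 14, 17, 20, 23, 26]
Length 8; one witness is 8, 10, 12, 17, 18, 22, 23, 26.

8, 10, 12, 17, 18, 22, 23, 26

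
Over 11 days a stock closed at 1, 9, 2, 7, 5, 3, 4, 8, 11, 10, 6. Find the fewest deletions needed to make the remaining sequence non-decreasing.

Fewest deletions = n − (longest non-decreasing subsequence).
i:      1  2  3  4  5  6  7  8  9 10 11
a[i]:   1  9  2  7  5  3  4  8 11 10  6
dp:     1  2  2  3  3  3  4  5  6  6  5
max dp = 6, so deletions = 11 − 6 = 5.

5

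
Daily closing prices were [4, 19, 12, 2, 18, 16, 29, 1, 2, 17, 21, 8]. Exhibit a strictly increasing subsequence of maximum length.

Patience tails give the LIS length; then backtrack through the dp parents:
4 → extends → [4]
19 → extends → [4, 19]
12 → replaces 19 → [4, 12]
2 → replaces 4 → [2, 12]
18 → extends → [2, 12, 18]
16 → replaces 18 → [2, 12, 16]
29 → extends → [2, 12, 16, 29]
1 → replaces 2 → [1, 12, 16, 29]
2 → replaces 12 → [1, 2, 16, 29]
17 → replaces 29 → [1, 2, 16, 17]
21 → extends → [1, 2, 16, 17, 21]
8 → replaces 16 → [1, 2, 8, 17, 21]
Length 5; one witness is 4, 12, 16, 17, 21.

4, 12, 16, 17, 21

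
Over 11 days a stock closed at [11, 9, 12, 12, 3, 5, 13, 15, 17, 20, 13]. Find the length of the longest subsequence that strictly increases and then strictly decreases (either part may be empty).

7

inc[i] = longest strictly increasing subsequence ending at i; dec[i] = longest strictly decreasing subsequence starting at i:
i:      1  2  3  4  5  6  7  8  9 10 11
a[i]:  11  9 12 12  3  5 13 15 17 20 13
inc:    1  1  2  2  1  2  3  4  5  6  3
dec:    3  2  2  2  1  1  1  2  2  2  1
Best peak at i=10 (value 20): inc=6, dec=2, length 6+2−1 = 7.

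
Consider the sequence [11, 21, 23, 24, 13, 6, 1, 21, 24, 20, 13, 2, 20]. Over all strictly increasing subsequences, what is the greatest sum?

79

Let S[i] be the best sum of a strictly increasing subsequence ending at i:
i:      1  2  3  4  5  6  7  8  9 10 11 12 13
a[i]:  11 21 23 24 13  6  1 21 24 20 13  2 20
S:     11 32 55 79 24  6  1 45 79 44 24  3 44
Maximum is 79 (e.g. 11 + 21 + 23 + 24).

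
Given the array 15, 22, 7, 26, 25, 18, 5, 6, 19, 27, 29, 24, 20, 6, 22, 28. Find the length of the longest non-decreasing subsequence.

6

Track the smallest tail for each achievable length (allowing ties):
15 → extends → [15]
22 → extends → [15, 22]
7 → replaces 15 → [7, 22]
26 → extends → [7, 22, 26]
25 → replaces 26 → [7, 22, 25]
18 → replaces 22 → [7, 18, 25]
5 → replaces 7 → [5, 18, 25]
6 → replaces 18 → [5, 6, 25]
19 → replaces 25 → [5, 6, 19]
27 → extends → [5, 6, 19, 27]
29 → extends → [5, 6, 19, 27, 29]
24 → replaces 27 → [5, 6, 19, 24, 29]
20 → replaces 24 → [5, 6, 19, 20, 29]
6 → replaces 19 → [5, 6, 6, 20, 29]
22 → replaces 29 → [5, 6, 6, 20, 22]
28 → extends → [5, 6, 6, 20, 22, 28]
Six tails, so the longest non-decreasing subsequence has length 6 (e.g. 15, 18, 19, 20, 22, 28).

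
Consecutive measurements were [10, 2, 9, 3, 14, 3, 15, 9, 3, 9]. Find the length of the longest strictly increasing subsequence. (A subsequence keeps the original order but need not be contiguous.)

4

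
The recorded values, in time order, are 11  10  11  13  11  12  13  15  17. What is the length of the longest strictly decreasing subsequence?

2

Negate each value so 'decreasing' becomes 'increasing', then run patience tails on the negated sequence:
-11 → extends → [-11]
-10 → extends → [-11, -10]
-11 → already a tail → [-11, -10]
-13 → replaces -11 → [-13, -10]
-11 → replaces -10 → [-13, -11]
-12 → replaces -11 → [-13, -12]
-13 → already a tail → [-13, -12]
-15 → replaces -13 → [-15, -12]
-17 → replaces -15 → [-17, -12]
Two tails, so the longest strictly decreasing subsequence of the original has length 2.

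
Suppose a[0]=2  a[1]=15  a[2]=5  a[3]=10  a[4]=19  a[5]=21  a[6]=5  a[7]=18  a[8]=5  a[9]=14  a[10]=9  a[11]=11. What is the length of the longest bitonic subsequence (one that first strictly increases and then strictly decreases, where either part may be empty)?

inc[i] = longest strictly increasing subsequence ending at i; dec[i] = longest strictly decreasing subsequence starting at i:
i:      0  1  2  3  4  5  6  7  8  9 10 11
a[i]:   2 15  5 10 19 21  5 18  5 14  9 11
inc:    1  2  2  3  4  5  2  4  2  4  3  4
dec:    1  3  1  2  4  4  1  3  1  2  1  1
Best peak at i=5 (value 21): inc=5, dec=4, length 5+4−1 = 8.

8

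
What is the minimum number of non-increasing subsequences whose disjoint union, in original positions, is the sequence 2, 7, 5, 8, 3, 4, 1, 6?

Place each on the leftmost legal pile:
2 → new pile 1 (tops now [2])
7 → new pile 2 (tops now [2, 7])
5 → pile 2 (tops now [2, 5])
8 → new pile 3 (tops now [2, 5, 8])
3 → pile 2 (tops now [2, 3, 8])
4 → pile 3 (tops now [2, 3, 4])
1 → pile 1 (tops now [1, 3, 4])
6 → new pile 4 (tops now [1, 3, 4, 6])
Four piles.

4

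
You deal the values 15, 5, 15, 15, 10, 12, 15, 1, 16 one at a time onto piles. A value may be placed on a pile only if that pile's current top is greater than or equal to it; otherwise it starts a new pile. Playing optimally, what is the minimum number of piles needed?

Place each on the leftmost legal pile:
15 → new pile 1 (tops now [15])
5 → pile 1 (tops now [5])
15 → new pile 2 (tops now [5, 15])
15 → pile 2 (tops now [5, 15])
10 → pile 2 (tops now [5, 10])
12 → new pile 3 (tops now [5, 10, 12])
15 → new pile 4 (tops now [5, 10, 12, 15])
1 → pile 1 (tops now [1, 10, 12, 15])
16 → new pile 5 (tops now [1, 10, 12, 15, 16])
Five piles.

5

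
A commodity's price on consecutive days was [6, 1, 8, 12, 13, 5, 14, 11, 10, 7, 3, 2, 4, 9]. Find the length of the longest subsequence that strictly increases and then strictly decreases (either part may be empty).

inc[i] = longest strictly increasing subsequence ending at i; dec[i] = longest strictly decreasing subsequence starting at i:
i:      1  2  3  4  5  6  7  8  9 10 11 12 13 14
a[i]:   6  1  8 12 13  5 14 11 10  7  3  2  4  9
inc:    1  1  2  3  4  2  5  3  3  3  2  2  3  4
dec:    4  1  4  6  6  3  6  5  4  3  2  1  1  1
Best peak at i=7 (value 14): inc=5, dec=6, length 5+6−1 = 10.

10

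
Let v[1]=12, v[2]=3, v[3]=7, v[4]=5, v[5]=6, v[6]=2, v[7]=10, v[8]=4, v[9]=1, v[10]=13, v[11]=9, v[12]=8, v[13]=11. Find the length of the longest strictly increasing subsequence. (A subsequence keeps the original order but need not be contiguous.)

5

Track the smallest tail for each achievable length (strict):
12 → extends → [12]
3 → replaces 12 → [3]
7 → extends → [3, 7]
5 → replaces 7 → [3, 5]
6 → extends → [3, 5, 6]
2 → replaces 3 → [2, 5, 6]
10 → extends → [2, 5, 6, 10]
4 → replaces 5 → [2, 4, 6, 10]
1 → replaces 2 → [1, 4, 6, 10]
13 → extends → [1, 4, 6, 10, 13]
9 → replaces 10 → [1, 4, 6, 9, 13]
8 → replaces 9 → [1, 4, 6, 8, 13]
11 → replaces 13 → [1, 4, 6, 8, 11]
Five tails, so the longest strictly increasing subsequence has length 5 (e.g. 3, 5, 6, 10, 13).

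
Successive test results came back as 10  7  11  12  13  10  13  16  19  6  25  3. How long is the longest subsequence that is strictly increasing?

7

Track the smallest tail for each achievable length (strict):
10 → extends → [10]
7 → replaces 10 → [7]
11 → extends → [7, 11]
12 → extends → [7, 11, 12]
13 → extends → [7, 11, 12, 13]
10 → replaces 11 → [7, 10, 12, 13]
13 → already a tail → [7, 10, 12, 13]
16 → extends → [7, 10, 12, 13, 16]
19 → extends → [7, 10, 12, 13, 16, 19]
6 → replaces 7 → [6, 10, 12, 13, 16, 19]
25 → extends → [6, 10, 12, 13, 16, 19, 25]
3 → replaces 6 → [3, 10, 12, 13, 16, 19, 25]
Seven tails, so the longest strictly increasing subsequence has length 7 (e.g. 10, 11, 12, 13, 16, 19, 25).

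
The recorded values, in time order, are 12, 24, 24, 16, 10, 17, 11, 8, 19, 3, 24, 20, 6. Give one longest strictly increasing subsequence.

12, 16, 17, 19, 24

Patience tails give the LIS length; then backtrack through the dp parents:
12 → extends → [12]
24 → extends → [12, 24]
24 → already a tail → [12, 24]
16 → replaces 24 → [12, 16]
10 → replaces 12 → [10, 16]
17 → extends → [10, 16, 17]
11 → replaces 16 → [10, 11, 17]
8 → replaces 10 → [8, 11, 17]
19 → extends → [8, 11, 17, 19]
3 → replaces 8 → [3, 11, 17, 19]
24 → extends → [3, 11, 17, 19, 24]
20 → replaces 24 → [3, 11, 17, 19, 20]
6 → replaces 11 → [3, 6, 17, 19, 20]
Length 5; one witness is 12, 16, 17, 19, 24.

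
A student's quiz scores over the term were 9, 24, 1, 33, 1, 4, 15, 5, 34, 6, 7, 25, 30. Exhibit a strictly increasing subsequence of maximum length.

Patience tails give the LIS length; then backtrack through the dp parents:
9 → extends → [9]
24 → extends → [9, 24]
1 → replaces 9 → [1, 24]
33 → extends → [1, 24, 33]
1 → already a tail → [1, 24, 33]
4 → replaces 24 → [1, 4, 33]
15 → replaces 33 → [1, 4, 15]
5 → replaces 15 → [1, 4, 5]
34 → extends → [1, 4, 5, 34]
6 → replaces 34 → [1, 4, 5, 6]
7 → extends → [1, 4, 5, 6, 7]
25 → extends → [1, 4, 5, 6, 7, 25]
30 → extends → [1, 4, 5, 6, 7, 25, 30]
Length 7; one witness is 1, 4, 5, 6, 7, 25, 30.

1, 4, 5, 6, 7, 25, 30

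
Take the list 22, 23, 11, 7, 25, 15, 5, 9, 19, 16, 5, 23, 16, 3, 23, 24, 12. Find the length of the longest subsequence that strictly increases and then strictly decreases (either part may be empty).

7

inc[i] = longest strictly increasing subsequence ending at i; dec[i] = longest strictly decreasing subsequence starting at i:
i:      1  2  3  4  5  6  7  8  9 10 11 12 13 14 15 16 17
a[i]:  22 23 11  7 25 15  5  9 19 16  5 23 16  3 23 24 12
inc:    1  2  1  1  3  2  1  2  3  3  1  4  3  1  4  5  3
dec:    5  5  4  3  5  4  2  3  4  3  2  3  2  1  2  2  1
Best peak at i=5 (value 25): inc=3, dec=5, length 3+5−1 = 7.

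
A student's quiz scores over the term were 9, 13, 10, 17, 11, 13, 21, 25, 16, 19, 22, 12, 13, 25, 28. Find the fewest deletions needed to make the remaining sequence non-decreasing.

Fewest deletions = n − (longest non-decreasing subsequence).
i:      1  2  3  4  5  6  7  8  9 10 11 12 13 14 15
a[i]:   9 13 10 17 11 13 21 25 16 19 22 12 13 25 28
dp:     1  2  2  3  3  4  5  6  5  6  7  4  5  8  9
max dp = 9, so deletions = 15 − 9 = 6.

6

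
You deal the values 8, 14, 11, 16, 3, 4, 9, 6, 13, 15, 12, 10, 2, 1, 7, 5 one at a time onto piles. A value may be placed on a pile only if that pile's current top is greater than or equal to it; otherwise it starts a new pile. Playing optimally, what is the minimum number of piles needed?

5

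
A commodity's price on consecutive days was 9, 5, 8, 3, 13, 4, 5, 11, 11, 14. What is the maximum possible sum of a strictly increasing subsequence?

40

Let S[i] be the best sum of a strictly increasing subsequence ending at i:
i:      1  2  3  4  5  6  7  8  9 10
a[i]:   9  5  8  3 13  4  5 11 11 14
S:      9  5 13  3 26  7 12 24 24 40
Maximum is 40 (e.g. 5 + 8 + 13 + 14).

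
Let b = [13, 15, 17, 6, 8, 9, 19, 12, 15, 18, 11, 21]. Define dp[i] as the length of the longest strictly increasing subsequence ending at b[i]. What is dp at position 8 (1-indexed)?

dp[i] = 1 + max{dp[j] : j<i, b[j]<b[i]} (or 1 if no such j):
i:      1  2  3  4  5  6  7  8  9 10 11 12
b[i]:  13 15 17  6  8  9 19 12 15 18 11 21
dp:     1  2  3  1  2  3  4  4  5  6  4  7
At index 8 the value is 4.

4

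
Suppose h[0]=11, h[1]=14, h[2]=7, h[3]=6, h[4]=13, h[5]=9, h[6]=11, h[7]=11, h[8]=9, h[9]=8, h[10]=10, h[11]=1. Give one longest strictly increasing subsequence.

7, 9, 11

Patience tails give the LIS length; then backtrack through the dp parents:
11 → extends → [11]
14 → extends → [11, 14]
7 → replaces 11 → [7, 14]
6 → replaces 7 → [6, 14]
13 → replaces 14 → [6, 13]
9 → replaces 13 → [6, 9]
11 → extends → [6, 9, 11]
11 → already a tail → [6, 9, 11]
9 → already a tail → [6, 9, 11]
8 → replaces 9 → [6, 8, 11]
10 → replaces 11 → [6, 8, 10]
1 → replaces 6 → [1, 8, 10]
Length 3; one witness is 7, 9, 11.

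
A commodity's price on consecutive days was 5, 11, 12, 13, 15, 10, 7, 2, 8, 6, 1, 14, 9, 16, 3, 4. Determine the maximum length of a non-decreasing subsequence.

6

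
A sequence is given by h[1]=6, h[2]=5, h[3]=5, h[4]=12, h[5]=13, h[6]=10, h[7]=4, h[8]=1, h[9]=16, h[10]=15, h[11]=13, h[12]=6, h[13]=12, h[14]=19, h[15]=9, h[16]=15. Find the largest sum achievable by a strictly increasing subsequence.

Let S[i] be the best sum of a strictly increasing subsequence ending at i:
i:      1  2  3  4  5  6  7  8  9 10 11 12 13 14 15 16
h[i]:   6  5  5 12 13 10  4  1 16 15 13  6 12 19  9 15
S:      6  5  5 18 31 16  4  1 47 46 31 11 28 66 20 46
Maximum is 66 (e.g. 6 + 12 + 13 + 16 + 19).

66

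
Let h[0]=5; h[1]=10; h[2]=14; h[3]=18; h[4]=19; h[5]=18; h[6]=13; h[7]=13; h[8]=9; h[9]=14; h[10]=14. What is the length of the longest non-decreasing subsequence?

Track the smallest tail for each achievable length (allowing ties):
5 → extends → [5]
10 → extends → [5, 10]
14 → extends → [5, 10, 14]
18 → extends → [5, 10, 14, 18]
19 → extends → [5, 10, 14, 18, 19]
18 → replaces 19 → [5, 10, 14, 18, 18]
13 → replaces 14 → [5, 10, 13, 18, 18]
13 → replaces 18 → [5, 10, 13, 13, 18]
9 → replaces 10 → [5, 9, 13, 13, 18]
14 → replaces 18 → [5, 9, 13, 13, 14]
14 → extends → [5, 9, 13, 13, 14, 14]
Six tails, so the longest non-decreasing subsequence has length 6 (e.g. 5, 10, 13, 13, 14, 14).

6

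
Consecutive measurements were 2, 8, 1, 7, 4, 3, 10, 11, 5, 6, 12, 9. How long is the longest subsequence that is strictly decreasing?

4

Negate each value so 'decreasing' becomes 'increasing', then run patience tails on the negated sequence:
-2 → extends → [-2]
-8 → replaces -2 → [-8]
-1 → extends → [-8, -1]
-7 → replaces -1 → [-8, -7]
-4 → extends → [-8, -7, -4]
-3 → extends → [-8, -7, -4, -3]
-10 → replaces -8 → [-10, -7, -4, -3]
-11 → replaces -10 → [-11, -7, -4, -3]
-5 → replaces -4 → [-11, -7, -5, -3]
-6 → replaces -5 → [-11, -7, -6, -3]
-12 → replaces -11 → [-12, -7, -6, -3]
-9 → replaces -7 → [-12, -9, -6, -3]
Four tails, so the longest strictly decreasing subsequence of the original has length 4.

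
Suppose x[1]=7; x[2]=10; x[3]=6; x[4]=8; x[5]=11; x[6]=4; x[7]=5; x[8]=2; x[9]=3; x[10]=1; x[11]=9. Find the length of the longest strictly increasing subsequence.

3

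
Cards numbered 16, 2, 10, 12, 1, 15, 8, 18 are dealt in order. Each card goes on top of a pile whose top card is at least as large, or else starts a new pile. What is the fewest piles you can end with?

Place each on the leftmost legal pile:
16 → new pile 1 (tops now [16])
2 → pile 1 (tops now [2])
10 → new pile 2 (tops now [2, 10])
12 → new pile 3 (tops now [2, 10, 12])
1 → pile 1 (tops now [1, 10, 12])
15 → new pile 4 (tops now [1, 10, 12, 15])
8 → pile 2 (tops now [1, 8, 12, 15])
18 → new pile 5 (tops now [1, 8, 12, 15, 18])
Five piles.

5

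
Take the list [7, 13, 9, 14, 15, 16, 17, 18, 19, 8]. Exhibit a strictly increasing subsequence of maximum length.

Patience tails give the LIS length; then backtrack through the dp parents:
7 → extends → [7]
13 → extends → [7, 13]
9 → replaces 13 → [7, 9]
14 → extends → [7, 9, 14]
15 → extends → [7, 9, 14, 15]
16 → extends → [7, 9, 14, 15, 16]
17 → extends → [7, 9, 14, 15, 16, 17]
18 → extends → [7, 9, 14, 15, 16, 17, 18]
19 → extends → [7, 9, 14, 15, 16, 17, 18, 19]
8 → replaces 9 → [7, 8, 14, 15, 16, 17, 18, 19]
Length 8; one witness is 7, 13, 14, 15, 16, 17, 18, 19.

7, 13, 14, 15, 16, 17, 18, 19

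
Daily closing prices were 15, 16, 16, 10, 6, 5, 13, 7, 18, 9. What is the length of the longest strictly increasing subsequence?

Track the smallest tail for each achievable length (strict):
15 → extends → [15]
16 → extends → [15, 16]
16 → already a tail → [15, 16]
10 → replaces 15 → [10, 16]
6 → replaces 10 → [6, 16]
5 → replaces 6 → [5, 16]
13 → replaces 16 → [5, 13]
7 → replaces 13 → [5, 7]
18 → extends → [5, 7, 18]
9 → replaces 18 → [5, 7, 9]
Three tails, so the longest strictly increasing subsequence has length 3 (e.g. 15, 16, 18).

3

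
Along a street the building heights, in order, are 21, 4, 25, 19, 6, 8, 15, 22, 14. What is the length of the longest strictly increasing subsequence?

5

Track the smallest tail for each achievable length (strict):
21 → extends → [21]
4 → replaces 21 → [4]
25 → extends → [4, 25]
19 → replaces 25 → [4, 19]
6 → replaces 19 → [4, 6]
8 → extends → [4, 6, 8]
15 → extends → [4, 6, 8, 15]
22 → extends → [4, 6, 8, 15, 22]
14 → replaces 15 → [4, 6, 8, 14, 22]
Five tails, so the longest strictly increasing subsequence has length 5 (e.g. 4, 6, 8, 15, 22).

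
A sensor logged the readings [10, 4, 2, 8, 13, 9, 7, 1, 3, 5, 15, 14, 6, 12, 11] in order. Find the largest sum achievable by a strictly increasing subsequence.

Let S[i] be the best sum of a strictly increasing subsequence ending at i:
i:      1  2  3  4  5  6  7  8  9 10 11 12 13 14 15
a[i]:  10  4  2  8 13  9  7  1  3  5 15 14  6 12 11
S:     10  4  2 12 25 21 11  1  5 10 40 39 16 33 32
Maximum is 40 (e.g. 4 + 8 + 13 + 15).

40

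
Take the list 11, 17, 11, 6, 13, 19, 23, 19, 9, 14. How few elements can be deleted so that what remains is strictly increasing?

6

Fewest deletions = n − (longest strictly increasing subsequence).
Patience tails:
11 → extends → [11]
17 → extends → [11, 17]
11 → already a tail → [11, 17]
6 → replaces 11 → [6, 17]
13 → replaces 17 → [6, 13]
19 → extends → [6, 13, 19]
23 → extends → [6, 13, 19, 23]
19 → already a tail → [6, 13, 19, 23]
9 → replaces 13 → [6, 9, 19, 23]
14 → replaces 19 → [6, 9, 14, 23]
Longest strictly increasing subsequence has length 4, so deletions = 10 − 4 = 6.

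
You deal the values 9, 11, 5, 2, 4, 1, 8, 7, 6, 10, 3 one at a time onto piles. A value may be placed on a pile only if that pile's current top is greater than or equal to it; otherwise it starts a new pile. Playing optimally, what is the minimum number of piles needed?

4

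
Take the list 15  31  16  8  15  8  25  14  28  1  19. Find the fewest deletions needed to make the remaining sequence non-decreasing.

7

Fewest deletions = n − (longest non-decreasing subsequence).
i:      1  2  3  4  5  6  7  8  9 10 11
a[i]:  15 31 16  8 15  8 25 14 28  1 19
dp:     1  2  2  1  2  2  3  3  4  1  4
max dp = 4, so deletions = 11 − 4 = 7.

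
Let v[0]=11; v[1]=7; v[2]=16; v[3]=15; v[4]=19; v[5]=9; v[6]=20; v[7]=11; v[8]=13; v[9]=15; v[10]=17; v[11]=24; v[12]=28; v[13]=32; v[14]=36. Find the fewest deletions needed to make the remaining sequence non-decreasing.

5

Fewest deletions = n − (longest non-decreasing subsequence).
Patience tails:
11 → extends → [11]
7 → replaces 11 → [7]
16 → extends → [7, 16]
15 → replaces 16 → [7, 15]
19 → extends → [7, 15, 19]
9 → replaces 15 → [7, 9, 19]
20 → extends → [7, 9, 19, 20]
11 → replaces 19 → [7, 9, 11, 20]
13 → replaces 20 → [7, 9, 11, 13]
15 → extends → [7, 9, 11, 13, 15]
17 → extends → [7, 9, 11, 13, 15, 17]
24 → extends → [7, 9, 11, 13, 15, 17, 24]
28 → extends → [7, 9, 11, 13, 15, 17, 24, 28]
32 → extends → [7, 9, 11, 13, 15, 17, 24, 28, 32]
36 → extends → [7, 9, 11, 13, 15, 17, 24, 28, 32, 36]
Longest non-decreasing subsequence has length 10, so deletions = 15 − 10 = 5.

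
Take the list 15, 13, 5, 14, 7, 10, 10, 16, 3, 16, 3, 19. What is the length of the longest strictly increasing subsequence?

5

Track the smallest tail for each achievable length (strict):
15 → extends → [15]
13 → replaces 15 → [13]
5 → replaces 13 → [5]
14 → extends → [5, 14]
7 → replaces 14 → [5, 7]
10 → extends → [5, 7, 10]
10 → already a tail → [5, 7, 10]
16 → extends → [5, 7, 10, 16]
3 → replaces 5 → [3, 7, 10, 16]
16 → already a tail → [3, 7, 10, 16]
3 → already a tail → [3, 7, 10, 16]
19 → extends → [3, 7, 10, 16, 19]
Five tails, so the longest strictly increasing subsequence has length 5 (e.g. 5, 7, 10, 16, 19).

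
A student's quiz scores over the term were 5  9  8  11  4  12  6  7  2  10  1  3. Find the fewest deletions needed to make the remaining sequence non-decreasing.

Fewest deletions = n − (longest non-decreasing subsequence).
Patience tails:
5 → extends → [5]
9 → extends → [5, 9]
8 → replaces 9 → [5, 8]
11 → extends → [5, 8, 11]
4 → replaces 5 → [4, 8, 11]
12 → extends → [4, 8, 11, 12]
6 → replaces 8 → [4, 6, 11, 12]
7 → replaces 11 → [4, 6, 7, 12]
2 → replaces 4 → [2, 6, 7, 12]
10 → replaces 12 → [2, 6, 7, 10]
1 → replaces 2 → [1, 6, 7, 10]
3 → replaces 6 → [1, 3, 7, 10]
Longest non-decreasing subsequence has length 4, so deletions = 12 − 4 = 8.

8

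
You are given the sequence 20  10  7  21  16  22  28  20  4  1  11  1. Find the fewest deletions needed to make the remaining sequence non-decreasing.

8

Fewest deletions = n − (longest non-decreasing subsequence).
Patience tails:
20 → extends → [20]
10 → replaces 20 → [10]
7 → replaces 10 → [7]
21 → extends → [7, 21]
16 → replaces 21 → [7, 16]
22 → extends → [7, 16, 22]
28 → extends → [7, 16, 22, 28]
20 → replaces 22 → [7, 16, 20, 28]
4 → replaces 7 → [4, 16, 20, 28]
1 → replaces 4 → [1, 16, 20, 28]
11 → replaces 16 → [1, 11, 20, 28]
1 → replaces 11 → [1, 1, 20, 28]
Longest non-decreasing subsequence has length 4, so deletions = 12 − 4 = 8.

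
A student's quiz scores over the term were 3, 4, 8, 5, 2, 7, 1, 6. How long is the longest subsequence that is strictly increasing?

Let dp[i] be the length of the longest such subsequence ending at index i:
i:     1 2 3 4 5 6 7 8
a[i]:  3 4 8 5 2 7 1 6
dp:    1 2 3 3 1 4 1 4
Maximum dp value is 4.

4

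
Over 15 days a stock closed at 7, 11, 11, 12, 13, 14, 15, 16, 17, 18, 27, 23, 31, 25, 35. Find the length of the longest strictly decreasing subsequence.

2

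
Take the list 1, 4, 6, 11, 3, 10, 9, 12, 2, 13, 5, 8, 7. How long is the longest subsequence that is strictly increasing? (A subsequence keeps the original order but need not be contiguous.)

Track the smallest tail for each achievable length (strict):
1 → extends → [1]
4 → extends → [1, 4]
6 → extends → [1, 4, 6]
11 → extends → [1, 4, 6, 11]
3 → replaces 4 → [1, 3, 6, 11]
10 → replaces 11 → [1, 3, 6, 10]
9 → replaces 10 → [1, 3, 6, 9]
12 → extends → [1, 3, 6, 9, 12]
2 → replaces 3 → [1, 2, 6, 9, 12]
13 → extends → [1, 2, 6, 9, 12, 13]
5 → replaces 6 → [1, 2, 5, 9, 12, 13]
8 → replaces 9 → [1, 2, 5, 8, 12, 13]
7 → replaces 8 → [1, 2, 5, 7, 12, 13]
Six tails, so the longest strictly increasing subsequence has length 6 (e.g. 1, 4, 6, 11, 12, 13).

6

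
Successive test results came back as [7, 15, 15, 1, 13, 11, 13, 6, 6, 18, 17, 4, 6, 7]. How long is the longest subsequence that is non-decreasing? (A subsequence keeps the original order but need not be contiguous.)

5

Track the smallest tail for each achievable length (allowing ties):
7 → extends → [7]
15 → extends → [7, 15]
15 → extends → [7, 15, 15]
1 → replaces 7 → [1, 15, 15]
13 → replaces 15 → [1, 13, 15]
11 → replaces 13 → [1, 11, 15]
13 → replaces 15 → [1, 11, 13]
6 → replaces 11 → [1, 6, 13]
6 → replaces 13 → [1, 6, 6]
18 → extends → [1, 6, 6, 18]
17 → replaces 18 → [1, 6, 6, 17]
4 → replaces 6 → [1, 4, 6, 17]
6 → replaces 17 → [1, 4, 6, 6]
7 → extends → [1, 4, 6, 6, 7]
Five tails, so the longest non-decreasing subsequence has length 5 (e.g. 1, 6, 6, 6, 7).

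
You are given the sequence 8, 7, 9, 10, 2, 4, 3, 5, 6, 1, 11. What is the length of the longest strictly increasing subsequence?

Track the smallest tail for each achievable length (strict):
8 → extends → [8]
7 → replaces 8 → [7]
9 → extends → [7, 9]
10 → extends → [7, 9, 10]
2 → replaces 7 → [2, 9, 10]
4 → replaces 9 → [2, 4, 10]
3 → replaces 4 → [2, 3, 10]
5 → replaces 10 → [2, 3, 5]
6 → extends → [2, 3, 5, 6]
1 → replaces 2 → [1, 3, 5, 6]
11 → extends → [1, 3, 5, 6, 11]
Five tails, so the longest strictly increasing subsequence has length 5 (e.g. 2, 4, 5, 6, 11).

5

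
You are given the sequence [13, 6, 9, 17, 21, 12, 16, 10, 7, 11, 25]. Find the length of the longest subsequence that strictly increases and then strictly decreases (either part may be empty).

7

inc[i] = longest strictly increasing subsequence ending at i; dec[i] = longest strictly decreasing subsequence starting at i:
i:      1  2  3  4  5  6  7  8  9 10 11
a[i]:  13  6  9 17 21 12 16 10  7 11 25
inc:    1  1  2  3  4  3  4  3  2  4  5
dec:    4  1  2  4  4  3  3  2  1  1  1
Best peak at i=5 (value 21): inc=4, dec=4, length 4+4−1 = 7.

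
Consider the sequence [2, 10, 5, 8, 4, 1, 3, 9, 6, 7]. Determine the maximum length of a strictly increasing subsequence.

Track the smallest tail for each achievable length (strict):
2 → extends → [2]
10 → extends → [2, 10]
5 → replaces 10 → [2, 5]
8 → extends → [2, 5, 8]
4 → replaces 5 → [2, 4, 8]
1 → replaces 2 → [1, 4, 8]
3 → replaces 4 → [1, 3, 8]
9 → extends → [1, 3, 8, 9]
6 → replaces 8 → [1, 3, 6, 9]
7 → replaces 9 → [1, 3, 6, 7]
Four tails, so the longest strictly increasing subsequence has length 4 (e.g. 2, 5, 8, 9).

4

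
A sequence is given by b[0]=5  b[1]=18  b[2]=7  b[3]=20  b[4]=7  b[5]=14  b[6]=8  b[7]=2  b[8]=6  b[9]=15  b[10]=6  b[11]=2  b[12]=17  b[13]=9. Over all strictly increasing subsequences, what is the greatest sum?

Let S[i] be the best sum of a strictly increasing subsequence ending at i:
i:      0  1  2  3  4  5  6  7  8  9 10 11 12 13
b[i]:   5 18  7 20  7 14  8  2  6 15  6  2 17  9
S:      5 23 12 43 12 26 20  2 11 41 11  2 58 29
Maximum is 58 (e.g. 5 + 7 + 14 + 15 + 17).

58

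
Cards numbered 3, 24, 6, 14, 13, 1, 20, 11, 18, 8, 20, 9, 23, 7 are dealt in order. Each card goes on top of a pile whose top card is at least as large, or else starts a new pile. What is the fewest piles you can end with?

6

Place each on the leftmost legal pile:
3 → new pile 1 (tops now [3])
24 → new pile 2 (tops now [3, 24])
6 → pile 2 (tops now [3, 6])
14 → new pile 3 (tops now [3, 6, 14])
13 → pile 3 (tops now [3, 6, 13])
1 → pile 1 (tops now [1, 6, 13])
20 → new pile 4 (tops now [1, 6, 13, 20])
11 → pile 3 (tops now [1, 6, 11, 20])
18 → pile 4 (tops now [1, 6, 11, 18])
8 → pile 3 (tops now [1, 6, 8, 18])
20 → new pile 5 (tops now [1, 6, 8, 18, 20])
9 → pile 4 (tops now [1, 6, 8, 9, 20])
23 → new pile 6 (tops now [1, 6, 8, 9, 20, 23])
7 → pile 3 (tops now [1, 6, 7, 9, 20, 23])
Six piles.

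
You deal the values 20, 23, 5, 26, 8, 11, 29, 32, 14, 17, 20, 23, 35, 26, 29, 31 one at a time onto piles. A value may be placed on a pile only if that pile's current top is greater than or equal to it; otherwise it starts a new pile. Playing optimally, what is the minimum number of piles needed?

10

The minimum number of non-increasing subsequences covering a sequence equals the length of its longest strictly increasing subsequence.
LIS length is 10 (e.g. 5, 8, 11, 14, 17, 20, 23, 26, 29, 31), so 10 piles are needed.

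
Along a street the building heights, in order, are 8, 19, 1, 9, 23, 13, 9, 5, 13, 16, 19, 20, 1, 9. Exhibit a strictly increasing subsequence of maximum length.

Patience tails give the LIS length; then backtrack through the dp parents:
8 → extends → [8]
19 → extends → [8, 19]
1 → replaces 8 → [1, 19]
9 → replaces 19 → [1, 9]
23 → extends → [1, 9, 23]
13 → replaces 23 → [1, 9, 13]
9 → already a tail → [1, 9, 13]
5 → replaces 9 → [1, 5, 13]
13 → already a tail → [1, 5, 13]
16 → extends → [1, 5, 13, 16]
19 → extends → [1, 5, 13, 16, 19]
20 → extends → [1, 5, 13, 16, 19, 20]
1 → already a tail → [1, 5, 13, 16, 19, 20]
9 → replaces 13 → [1, 5, 9, 16, 19, 20]
Length 6; one witness is 8, 9, 13, 16, 19, 20.

8, 9, 13, 16, 19, 20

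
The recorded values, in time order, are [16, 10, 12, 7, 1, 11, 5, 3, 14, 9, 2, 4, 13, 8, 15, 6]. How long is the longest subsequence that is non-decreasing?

Let dp[i] be the length of the longest such subsequence ending at index i:
i:      1  2  3  4  5  6  7  8  9 10 11 12 13 14 15 16
a[i]:  16 10 12  7  1 11  5  3 14  9  2  4 13  8 15  6
dp:     1  1  2  1  1  2  2  2  3  3  2  3  4  4  5  4
Maximum dp value is 5.

5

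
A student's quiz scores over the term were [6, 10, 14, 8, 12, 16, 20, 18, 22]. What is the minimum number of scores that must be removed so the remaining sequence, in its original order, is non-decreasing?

3

Fewest deletions = n − (longest non-decreasing subsequence).
Patience tails:
6 → extends → [6]
10 → extends → [6, 10]
14 → extends → [6, 10, 14]
8 → replaces 10 → [6, 8, 14]
12 → replaces 14 → [6, 8, 12]
16 → extends → [6, 8, 12, 16]
20 → extends → [6, 8, 12, 16, 20]
18 → replaces 20 → [6, 8, 12, 16, 18]
22 → extends → [6, 8, 12, 16, 18, 22]
Longest non-decreasing subsequence has length 6, so deletions = 9 − 6 = 3.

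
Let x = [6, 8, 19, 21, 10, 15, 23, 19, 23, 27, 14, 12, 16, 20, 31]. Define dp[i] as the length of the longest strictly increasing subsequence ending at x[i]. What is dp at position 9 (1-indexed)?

dp[i] = 1 + max{dp[j] : j<i, x[j]<x[i]} (or 1 if no such j):
i:      1  2  3  4  5  6  7  8  9 10 11 12 13 14 15
x[i]:   6  8 19 21 10 15 23 19 23 27 14 12 16 20 31
dp:     1  2  3  4  3  4  5  5  6  7  4  4  5  6  8
At index 9 the value is 6.

6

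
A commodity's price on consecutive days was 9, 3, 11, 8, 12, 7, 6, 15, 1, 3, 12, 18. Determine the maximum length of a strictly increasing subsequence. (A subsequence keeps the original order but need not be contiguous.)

5

Let dp[i] be the length of the longest such subsequence ending at index i:
i:      1  2  3  4  5  6  7  8  9 10 11 12
a[i]:   9  3 11  8 12  7  6 15  1  3 12 18
dp:     1  1  2  2  3  2  2  4  1  2  3  5
Maximum dp value is 5.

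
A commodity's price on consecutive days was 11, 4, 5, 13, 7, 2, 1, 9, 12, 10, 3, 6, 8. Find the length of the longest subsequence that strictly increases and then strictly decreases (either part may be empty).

7

inc[i] = longest strictly increasing subsequence ending at i; dec[i] = longest strictly decreasing subsequence starting at i:
i:      1  2  3  4  5  6  7  8  9 10 11 12 13
a[i]:  11  4  5 13  7  2  1  9 12 10  3  6  8
inc:    1  1  2  3  3  1  1  4  5  5  2  3  4
dec:    4  3  3  4  3  2  1  2  3  2  1  1  1
Best peak at i=9 (value 12): inc=5, dec=3, length 5+3−1 = 7.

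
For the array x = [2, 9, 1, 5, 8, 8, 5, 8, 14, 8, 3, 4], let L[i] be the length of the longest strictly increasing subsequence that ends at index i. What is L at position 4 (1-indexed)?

2

dp[i] = 1 + max{dp[j] : j<i, x[j]<x[i]} (or 1 if no such j):
i:      1  2  3  4  5  6  7  8  9 10 11 12
x[i]:   2  9  1  5  8  8  5  8 14  8  3  4
dp:     1  2  1  2  3  3  2  3  4  3  2  3
At index 4 the value is 2.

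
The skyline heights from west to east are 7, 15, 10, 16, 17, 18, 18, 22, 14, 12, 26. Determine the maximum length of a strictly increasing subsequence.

Track the smallest tail for each achievable length (strict):
7 → extends → [7]
15 → extends → [7, 15]
10 → replaces 15 → [7, 10]
16 → extends → [7, 10, 16]
17 → extends → [7, 10, 16, 17]
18 → extends → [7, 10, 16, 17, 18]
18 → already a tail → [7, 10, 16, 17, 18]
22 → extends → [7, 10, 16, 17, 18, 22]
14 → replaces 16 → [7, 10, 14, 17, 18, 22]
12 → replaces 14 → [7, 10, 12, 17, 18, 22]
26 → extends → [7, 10, 12, 17, 18, 22, 26]
Seven tails, so the longest strictly increasing subsequence has length 7 (e.g. 7, 15, 16, 17, 18, 22, 26).

7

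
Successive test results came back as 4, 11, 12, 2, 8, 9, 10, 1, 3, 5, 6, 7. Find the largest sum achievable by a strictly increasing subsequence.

31

Let S[i] be the best sum of a strictly increasing subsequence ending at i:
i:      1  2  3  4  5  6  7  8  9 10 11 12
a[i]:   4 11 12  2  8  9 10  1  3  5  6  7
S:      4 15 27  2 12 21 31  1  5 10 16 23
Maximum is 31 (e.g. 4 + 8 + 9 + 10).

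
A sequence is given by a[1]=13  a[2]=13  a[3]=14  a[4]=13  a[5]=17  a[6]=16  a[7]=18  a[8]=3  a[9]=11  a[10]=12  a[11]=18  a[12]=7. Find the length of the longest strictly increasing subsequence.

Track the smallest tail for each achievable length (strict):
13 → extends → [13]
13 → already a tail → [13]
14 → extends → [13, 14]
13 → already a tail → [13, 14]
17 → extends → [13, 14, 17]
16 → replaces 17 → [13, 14, 16]
18 → extends → [13, 14, 16, 18]
3 → replaces 13 → [3, 14, 16, 18]
11 → replaces 14 → [3, 11, 16, 18]
12 → replaces 16 → [3, 11, 12, 18]
18 → already a tail → [3, 11, 12, 18]
7 → replaces 11 → [3, 7, 12, 18]
Four tails, so the longest strictly increasing subsequence has length 4 (e.g. 13, 14, 17, 18).

4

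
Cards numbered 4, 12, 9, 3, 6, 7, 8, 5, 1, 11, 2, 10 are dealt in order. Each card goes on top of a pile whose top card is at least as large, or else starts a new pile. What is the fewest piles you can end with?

Place each on the leftmost legal pile:
4 → new pile 1 (tops now [4])
12 → new pile 2 (tops now [4, 12])
9 → pile 2 (tops now [4, 9])
3 → pile 1 (tops now [3, 9])
6 → pile 2 (tops now [3, 6])
7 → new pile 3 (tops now [3, 6, 7])
8 → new pile 4 (tops now [3, 6, 7, 8])
5 → pile 2 (tops now [3, 5, 7, 8])
1 → pile 1 (tops now [1, 5, 7, 8])
11 → new pile 5 (tops now [1, 5, 7, 8, 11])
2 → pile 2 (tops now [1, 2, 7, 8, 11])
10 → pile 5 (tops now [1, 2, 7, 8, 10])
Five piles.

5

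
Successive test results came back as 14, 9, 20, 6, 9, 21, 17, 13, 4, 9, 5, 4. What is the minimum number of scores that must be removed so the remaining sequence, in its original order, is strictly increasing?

9

Fewest deletions = n − (longest strictly increasing subsequence).
Patience tails:
14 → extends → [14]
9 → replaces 14 → [9]
20 → extends → [9, 20]
6 → replaces 9 → [6, 20]
9 → replaces 20 → [6, 9]
21 → extends → [6, 9, 21]
17 → replaces 21 → [6, 9, 17]
13 → replaces 17 → [6, 9, 13]
4 → replaces 6 → [4, 9, 13]
9 → already a tail → [4, 9, 13]
5 → replaces 9 → [4, 5, 13]
4 → already a tail → [4, 5, 13]
Longest strictly increasing subsequence has length 3, so deletions = 12 − 3 = 9.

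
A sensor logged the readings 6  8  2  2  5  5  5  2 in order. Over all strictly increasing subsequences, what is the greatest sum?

Let S[i] be the best sum of a strictly increasing subsequence ending at i:
i:      1  2  3  4  5  6  7  8
a[i]:   6  8  2  2  5  5  5  2
S:      6 14  2  2  7  7  7  2
Maximum is 14 (e.g. 6 + 8).

14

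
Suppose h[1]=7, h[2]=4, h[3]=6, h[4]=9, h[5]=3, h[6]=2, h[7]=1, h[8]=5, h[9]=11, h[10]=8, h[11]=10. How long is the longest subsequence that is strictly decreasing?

Negate each value so 'decreasing' becomes 'increasing', then run patience tails on the negated sequence:
-7 → extends → [-7]
-4 → extends → [-7, -4]
-6 → replaces -4 → [-7, -6]
-9 → replaces -7 → [-9, -6]
-3 → extends → [-9, -6, -3]
-2 → extends → [-9, -6, -3, -2]
-1 → extends → [-9, -6, -3, -2, -1]
-5 → replaces -3 → [-9, -6, -5, -2, -1]
-11 → replaces -9 → [-11, -6, -5, -2, -1]
-8 → replaces -6 → [-11, -8, -5, -2, -1]
-10 → replaces -8 → [-11, -10, -5, -2, -1]
Five tails, so the longest strictly decreasing subsequence of the original has length 5.

5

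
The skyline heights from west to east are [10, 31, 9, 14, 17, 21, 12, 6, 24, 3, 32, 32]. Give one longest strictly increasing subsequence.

10, 14, 17, 21, 24, 32

Patience tails give the LIS length; then backtrack through the dp parents:
10 → extends → [10]
31 → extends → [10, 31]
9 → replaces 10 → [9, 31]
14 → replaces 31 → [9, 14]
17 → extends → [9, 14, 17]
21 → extends → [9, 14, 17, 21]
12 → replaces 14 → [9, 12, 17, 21]
6 → replaces 9 → [6, 12, 17, 21]
24 → extends → [6, 12, 17, 21, 24]
3 → replaces 6 → [3, 12, 17, 21, 24]
32 → extends → [3, 12, 17, 21, 24, 32]
32 → already a tail → [3, 12, 17, 21, 24, 32]
Length 6; one witness is 10, 14, 17, 21, 24, 32.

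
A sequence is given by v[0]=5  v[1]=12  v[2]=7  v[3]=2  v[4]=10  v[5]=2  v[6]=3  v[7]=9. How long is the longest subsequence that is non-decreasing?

4

Let dp[i] be the length of the longest such subsequence ending at index i:
i:      0  1  2  3  4  5  6  7
v[i]:   5 12  7  2 10  2  3  9
dp:     1  2  2  1  3  2  3  4
Maximum dp value is 4.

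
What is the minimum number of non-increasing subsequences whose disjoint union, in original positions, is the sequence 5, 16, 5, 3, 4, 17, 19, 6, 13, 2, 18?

5

Place each on the leftmost legal pile:
5 → new pile 1 (tops now [5])
16 → new pile 2 (tops now [5, 16])
5 → pile 1 (tops now [5, 16])
3 → pile 1 (tops now [3, 16])
4 → pile 2 (tops now [3, 4])
17 → new pile 3 (tops now [3, 4, 17])
19 → new pile 4 (tops now [3, 4, 17, 19])
6 → pile 3 (tops now [3, 4, 6, 19])
13 → pile 4 (tops now [3, 4, 6, 13])
2 → pile 1 (tops now [2, 4, 6, 13])
18 → new pile 5 (tops now [2, 4, 6, 13, 18])
Five piles.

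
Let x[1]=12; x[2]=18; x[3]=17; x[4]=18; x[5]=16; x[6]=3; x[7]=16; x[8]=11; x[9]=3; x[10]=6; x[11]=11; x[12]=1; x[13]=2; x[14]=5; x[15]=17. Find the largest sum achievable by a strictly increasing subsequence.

Let S[i] be the best sum of a strictly increasing subsequence ending at i:
i:      1  2  3  4  5  6  7  8  9 10 11 12 13 14 15
x[i]:  12 18 17 18 16  3 16 11  3  6 11  1  2  5 17
S:     12 30 29 47 28  3 28 14  3  9 20  1  3  8 45
Maximum is 47 (e.g. 12 + 17 + 18).

47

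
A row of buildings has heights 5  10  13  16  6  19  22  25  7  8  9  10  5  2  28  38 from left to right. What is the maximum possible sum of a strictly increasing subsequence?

176

Let S[i] be the best sum of a strictly increasing subsequence ending at i:
i:       1   2   3   4   5   6   7   8   9  10  11  12  13  14  15  16
a[i]:    5  10  13  16   6  19  22  25   7   8   9  10   5   2  28  38
S:       5  15  28  44  11  63  85 110  18  26  35  45   5   2 138 176
Maximum is 176 (e.g. 5 + 10 + 13 + 16 + 19 + 22 + 25 + 28 + 38).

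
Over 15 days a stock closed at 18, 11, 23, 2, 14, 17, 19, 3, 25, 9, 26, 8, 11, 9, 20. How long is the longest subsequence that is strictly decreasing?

4

Let dp[i] be the longest strictly decreasing subsequence ending at i:
i:      1  2  3  4  5  6  7  8  9 10 11 12 13 14 15
a[i]:  18 11 23  2 14 17 19  3 25  9 26  8 11  9 20
dp:     1  2  1  3  2  2  2  3  1  3  1  4  3  4  2
Maximum is 4.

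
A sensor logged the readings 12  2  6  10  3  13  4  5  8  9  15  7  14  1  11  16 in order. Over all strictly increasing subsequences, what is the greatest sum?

62

Let S[i] be the best sum of a strictly increasing subsequence ending at i:
i:      1  2  3  4  5  6  7  8  9 10 11 12 13 14 15 16
a[i]:  12  2  6 10  3 13  4  5  8  9 15  7 14  1 11 16
S:     12  2  8 18  5 31  9 14 22 31 46 21 45  1 42 62
Maximum is 62 (e.g. 2 + 3 + 4 + 5 + 8 + 9 + 15 + 16).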